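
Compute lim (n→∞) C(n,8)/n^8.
1/40320
C(n,8) ≈ n^8/8! for large n. Limit = 1/8! = 1/40320.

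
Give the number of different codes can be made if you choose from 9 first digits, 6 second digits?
By the multiplication principle: 9 × 6 = 54.
Final answer: 54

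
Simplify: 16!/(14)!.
This equals 16×15 = 240.
Final answer: 240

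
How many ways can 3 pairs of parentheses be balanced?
5

Working:
Using the Catalan number formula: C_n = C(2n, n) / (n+1)
C_3 = C(6, 3) / (3+1)
     = 20 / 4
     = 5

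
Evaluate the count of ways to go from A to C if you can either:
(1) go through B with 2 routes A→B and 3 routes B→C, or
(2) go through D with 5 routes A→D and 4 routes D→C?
26

Route via B: 2×3=6. Route via D: 5×4=20. Total: 26.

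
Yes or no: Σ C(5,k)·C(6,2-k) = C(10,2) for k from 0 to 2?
Vandermonde's identity gives C(11,2) = 55; RHS C(10,2) = 45.
Final answer: No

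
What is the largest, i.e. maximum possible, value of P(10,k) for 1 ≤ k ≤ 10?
3,628,800

Reasoning: P(10,k) increases in k, so maximum at k = 10: 10! = 3,628,800.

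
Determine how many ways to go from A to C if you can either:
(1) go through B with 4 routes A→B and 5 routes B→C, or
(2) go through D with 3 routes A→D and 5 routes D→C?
35

Route via B: 4×5=20. Route via D: 3×5=15. Total: 35.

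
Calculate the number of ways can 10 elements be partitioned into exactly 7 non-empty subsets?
5,880

Solution: This equals S(10,7), the Stirling number of the 2nd kind.
Using the Stirling recurrence: S(n,k) = k·S(n-1,k) + S(n-1,k-1)
S(10,7) = 7·S(9,7) + S(9,6)
         = 7·462 + 2646
         = 3234 + 2646
         = 5,880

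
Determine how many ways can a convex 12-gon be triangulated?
Using the Catalan number formula: C_n = C(2n, n) / (n+1)
C_10 = C(20, 10) / (10+1)
     = 184756 / 11
     = 16,796

Answer: 16,796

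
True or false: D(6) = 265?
True
Derangements of 6 elements: D(6) = (6-1)·[D(5) + D(4)] = 5·[44 + 9] = 265.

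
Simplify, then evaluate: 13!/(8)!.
154,440

Explanation: This equals 13×12×...×9 = 154,440.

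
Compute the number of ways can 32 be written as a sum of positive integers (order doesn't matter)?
8,349
Pentagonal recurrence p(n) = p(n−1) + p(n−2) − p(n−5) − p(n−7) + …: p(32) = p(31) + p(30) − p(27) − p(25) + p(20) + p(17) − p(10) − p(6) = 6,842 + 5,604 − 3,010 − 1,958 + 627 + 297 − 42 − 11 = 8,349.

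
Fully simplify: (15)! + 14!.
1,394,852,659,200
(15)! + 14! = (15)·14! + 14! = (15+1)·14! = 16·14! = 1,394,852,659,200.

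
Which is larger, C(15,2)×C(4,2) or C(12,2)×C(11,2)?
C(15,2)×C(4,2)=630, C(12,2)×C(11,2)=3,630.

Answer: C(12,2)×C(11,2)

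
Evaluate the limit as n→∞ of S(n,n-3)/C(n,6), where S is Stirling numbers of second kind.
The leading term of S(n,n-3) as a polynomial in n is (5)!!·C(n,6), so the ratio → (5)!! = 15.
Final answer: 15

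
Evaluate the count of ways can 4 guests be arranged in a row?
24

Reasoning: Arrangements of 4 distinct objects: 4! = 24.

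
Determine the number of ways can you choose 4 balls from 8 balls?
70

Solution: C(8,4) = 8! / (4! × (8-4)!)
         = 8! / (4! × 4!)
         = 70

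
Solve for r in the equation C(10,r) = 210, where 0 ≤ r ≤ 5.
4
C(10,r) is increasing for 0 ≤ r ≤ 5. Stepping up (C(10,r+1) = C(10,r)·(10−r)/(r+1)): C(10,1) = 10, C(10,2) = 45, C(10,3) = 120, C(10,4) = 210 ✓. So r = 4.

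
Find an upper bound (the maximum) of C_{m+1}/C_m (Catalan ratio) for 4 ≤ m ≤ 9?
38/11

Working:
C_{m+1}/C_m = 2(2m+1)/(m+2), which increases with m. Maximum at m = 9: 2·19/11 = 38/11.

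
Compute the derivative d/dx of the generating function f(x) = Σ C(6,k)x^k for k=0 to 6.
Σ k·C(6,k)x^(k-1) for k=1 to 6

Solution: Term-by-term differentiation gives Σ k·C(6,k)x^{k-1} for k=1 to 6.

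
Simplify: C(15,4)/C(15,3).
3

Reasoning: C(n,k+1)/C(n,k) = (n−k)/(k+1). Here (15−3)/(3+1) = 12/4 = 3.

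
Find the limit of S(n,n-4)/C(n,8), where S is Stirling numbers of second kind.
105
The leading term of S(n,n-4) as a polynomial in n is (7)!!·C(n,8), so the ratio → (7)!! = 105.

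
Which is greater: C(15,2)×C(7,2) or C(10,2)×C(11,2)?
C(10,2)×C(11,2)
C(15,2)×C(7,2)=2,205, C(10,2)×C(11,2)=2,475.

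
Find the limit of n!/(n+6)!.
0

Explanation: n!/(n+6)! = 1/[(n+1)(n+2)···(n+6)] → 0 as n → ∞.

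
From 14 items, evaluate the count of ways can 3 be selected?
364

Solution: C(14,3) = 14! / (3! × (14-3)!)
         = 14! / (3! × 11!)
         = 364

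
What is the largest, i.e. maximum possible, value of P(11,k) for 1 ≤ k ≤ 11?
39,916,800

Reasoning: P(11,k) increases in k, so maximum at k = 11: 11! = 39,916,800.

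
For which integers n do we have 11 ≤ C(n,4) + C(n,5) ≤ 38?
6

Solution: C(5,4)+C(5,5)=6; C(6,4)+C(6,5)=21; C(7,4)+C(7,5)=56. So valid n = 6.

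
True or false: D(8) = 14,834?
False

Reasoning: Derangements of 8 elements: D(8) = (8-1)·[D(7) + D(6)] = 7·[1,854 + 265] = 14,833.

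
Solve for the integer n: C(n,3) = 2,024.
C(n,3) = n(n−1)(n−2)/3! is increasing in n, and n(n−1)(n−2) = 3!·2,024 = 12,144 ≈ (n−1)^3 gives n ≈ 24.0. Check: C(22,3) = 1,540, C(23,3) = 1,771, C(24,3) = 2,024 ✓. So n = 24.
Final answer: 24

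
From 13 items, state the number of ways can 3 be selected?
286

Reasoning: C(13,3) = 13! / (3! × (13-3)!)
         = 13! / (3! × 10!)
         = 286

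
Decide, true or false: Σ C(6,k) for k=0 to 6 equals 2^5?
False

Solution: Binomial theorem: Σ C(6,k) = (1+1)^6 = 2^6 = 64; RHS 2^5 = 32.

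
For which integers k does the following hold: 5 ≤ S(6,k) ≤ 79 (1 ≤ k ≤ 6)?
2, 4, 5

S(6,1)=1; S(6,2)=31; S(6,3)=90; S(6,4)=65; S(6,5)=15; S(6,6)=1. So valid k = 2, 4, 5.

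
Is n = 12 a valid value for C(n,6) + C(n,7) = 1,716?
Yes

C(12,6) + C(12,7) = 924 + 792 = 1,716, which equals 1,716.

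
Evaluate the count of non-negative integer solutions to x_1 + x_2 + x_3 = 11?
78

Reasoning: C(11+3-1, 3-1) = 78.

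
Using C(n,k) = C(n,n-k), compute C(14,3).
364

Working:
C(14,3) = C(14,11) = 364.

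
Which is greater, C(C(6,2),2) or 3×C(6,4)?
C(C(6,2),2)

Solution: C(C(6,2),2)=105, 3×C(6,4)=45.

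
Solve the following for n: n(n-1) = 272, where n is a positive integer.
17

Working:
n² − n − 272 = 0, so n = (1 ± √(1 + 4·272))/2 = (1 ± √1,089)/2 = (1 ± 33)/2, i.e. n = 17 or n = -16. Taking the positive root, n = 17 (check: 17×16 = 272).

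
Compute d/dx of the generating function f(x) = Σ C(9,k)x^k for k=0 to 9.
Term-by-term differentiation gives Σ k·C(9,k)x^{k-1} for k=1 to 9.
Final answer: Σ k·C(9,k)x^(k-1) for k=1 to 9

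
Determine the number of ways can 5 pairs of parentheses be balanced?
42

Explanation: Using the Catalan number formula: C_n = C(2n, n) / (n+1)
C_5 = C(10, 5) / (5+1)
     = 252 / 6
     = 42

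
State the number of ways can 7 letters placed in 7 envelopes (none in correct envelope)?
1,854

Reasoning: Using D(n) = (n-1)[D(n-1) + D(n-2)]:
D(7) = (7-1) × [D(6) + D(5)]
      = 6 × [265 + 44]
      = 6 × 309
      = 1,854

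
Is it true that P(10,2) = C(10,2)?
False

Working:
P(10,2) = 90 but C(10,2) = 45; they differ by a factor of 2! = 2, so the statement does not hold.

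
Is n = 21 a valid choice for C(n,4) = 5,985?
C(21,4) = 21·20·19·18/4! = 143,640/24 = 5,985, which equals 5,985.
Final answer: Yes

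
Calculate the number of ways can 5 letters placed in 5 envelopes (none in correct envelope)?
44

Reasoning: Using D(n) = (n-1)[D(n-1) + D(n-2)]:
D(5) = (5-1) × [D(4) + D(3)]
      = 4 × [9 + 2]
      = 4 × 11
      = 44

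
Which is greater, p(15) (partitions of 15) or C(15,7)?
C(15,7)

Working:
Pentagonal recurrence p(n) = p(n−1) + p(n−2) − p(n−5) − p(n−7) + …: p(15) = p(14) + p(13) − p(10) − p(8) + p(3) + p(0) = 135 + 101 − 42 − 22 + 3 + 1 = 176; C(15,7) = 6,435.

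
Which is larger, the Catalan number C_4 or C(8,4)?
C(8,4)

C_4 = C(8,4)/(4+1) = 70/5 = 14; C(8,4) = 70.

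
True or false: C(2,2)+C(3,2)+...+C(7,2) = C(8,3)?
True

Reasoning: Hockey stick identity gives Σ = C(8,3) = 56; RHS C(8,3) = 56.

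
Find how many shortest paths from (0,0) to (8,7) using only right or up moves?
6,435

Choose 8 rights from 15 moves: C(15,8) = 6,435.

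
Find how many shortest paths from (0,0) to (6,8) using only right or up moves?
3,003
Choose 6 rights from 14 moves: C(14,6) = 3,003.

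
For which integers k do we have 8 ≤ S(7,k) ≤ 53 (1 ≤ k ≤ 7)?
S(7,1)=1; S(7,2)=63; S(7,3)=301; S(7,4)=350; S(7,5)=140; S(7,6)=21; S(7,7)=1. So valid k = 6.
Final answer: 6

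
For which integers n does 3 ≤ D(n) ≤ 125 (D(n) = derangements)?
4, 5

Reasoning: Using D(n) = (n−1)[D(n−1) + D(n−2)] with D(1)=0, D(2)=1: D(3)=2; D(4)=9; D(5)=44; D(6)=265. So valid n = 4, 5.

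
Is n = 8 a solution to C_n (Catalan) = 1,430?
Yes

C_8 = C(16,8)/(8+1) = 12,870/9 = 1,430, which equals 1,430.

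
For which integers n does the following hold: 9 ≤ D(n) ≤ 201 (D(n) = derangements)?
4, 5

Explanation: Using D(n) = (n−1)[D(n−1) + D(n−2)] with D(1)=0, D(2)=1: D(3)=2; D(4)=9; D(5)=44; D(6)=265. So valid n = 4, 5.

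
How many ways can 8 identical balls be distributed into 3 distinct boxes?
C(8+3-1, 3-1) = C(10, 2) = 45.
Final answer: 45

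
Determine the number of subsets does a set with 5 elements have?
32

Each element can be included or excluded: 2^5 = 32.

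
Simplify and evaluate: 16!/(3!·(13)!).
This is C(16,3) = 560.

Answer: 560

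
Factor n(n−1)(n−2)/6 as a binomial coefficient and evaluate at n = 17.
C(n,3); C(17,3) = 680

Explanation: n(n−1)(n−2)/6 = n!/(3!(n−3)!) = C(n,3). At n = 17: C(17,3) = 680.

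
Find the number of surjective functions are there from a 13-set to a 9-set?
130,456,085,760

Onto functions = 9! × S(13,9)
First compute S(13,9) via recurrence:
Using the Stirling recurrence: S(n,k) = k·S(n-1,k) + S(n-1,k-1)
S(13,9) = 9·S(12,9) + S(12,8)
         = 9·22275 + 159027
         = 200475 + 159027
         = 359,502
Then: 362880 × 359502 = 130,456,085,760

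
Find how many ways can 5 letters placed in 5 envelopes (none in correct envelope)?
44
Using D(n) = (n-1)[D(n-1) + D(n-2)]:
D(5) = (5-1) × [D(4) + D(3)]
      = 4 × [9 + 2]
      = 4 × 11
      = 44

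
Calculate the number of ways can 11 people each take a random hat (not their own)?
14,684,570

Solution: Using D(n) = (n-1)[D(n-1) + D(n-2)]:
D(11) = (11-1) × [D(10) + D(9)]
      = 10 × [1334961 + 133496]
      = 10 × 1468457
      = 14,684,570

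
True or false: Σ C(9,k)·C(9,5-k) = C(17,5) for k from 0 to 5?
False

Explanation: Vandermonde's identity gives C(18,5) = 8,568; RHS C(17,5) = 6,188.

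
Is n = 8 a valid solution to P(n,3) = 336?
Yes

P(8,3) = 8·7·6 = 336, which equals 336.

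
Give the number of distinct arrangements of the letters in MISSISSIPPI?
Word has 11 letters (M=1, I=4, S=4, P=2). Arrangements: 11!/Π(k!) = 34,650.
Final answer: 34,650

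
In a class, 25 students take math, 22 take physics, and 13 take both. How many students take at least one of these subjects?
34

Working:
|A∪B| = |A|+|B|-|A∩B| = 25+22-13 = 34.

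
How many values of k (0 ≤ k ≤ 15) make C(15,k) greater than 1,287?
8

Explanation: Row 15 is unimodal and symmetric about k=15/2. C(15,3)=455 ≤ 1,287; C(15,4)=1,365 > 1,287; by symmetry C(15,k) > 1,287 for k = 4..11. That's 11 - 4 + 1 = 8 values.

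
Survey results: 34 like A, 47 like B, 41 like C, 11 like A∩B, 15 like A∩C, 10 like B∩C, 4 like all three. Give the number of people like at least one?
90

Solution: |A∪B∪C| = 34+47+41-11-15-10+4 = 90.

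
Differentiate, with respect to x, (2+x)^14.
Using the power rule: d/dx (2+x)^14 = 14(2+x)^{13}.

Answer: 14(2+x)^13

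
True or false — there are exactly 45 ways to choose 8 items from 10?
True

Explanation: C(10,8) = 45.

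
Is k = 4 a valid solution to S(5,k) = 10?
Yes

Explanation: S(5,4) = 4·S(4,4) + S(4,3) = 4·1 + 6 = 10, which equals 10.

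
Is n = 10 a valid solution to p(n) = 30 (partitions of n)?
No

Solution: Pentagonal recurrence p(n) = p(n−1) + p(n−2) − p(n−5) − p(n−7) + …: p(10) = p(9) + p(8) − p(5) − p(3) = 30 + 22 − 7 − 3 = 42, which does not equal 30.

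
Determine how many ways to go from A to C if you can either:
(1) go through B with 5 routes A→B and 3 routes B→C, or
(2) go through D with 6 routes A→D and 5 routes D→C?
Route via B: 5×3=15. Route via D: 6×5=30. Total: 45.
Final answer: 45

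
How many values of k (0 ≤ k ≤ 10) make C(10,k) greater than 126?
3

Explanation: Row 10 is unimodal and symmetric about k=10/2. C(10,3)=120 ≤ 126; C(10,4)=210 > 126; by symmetry C(10,k) > 126 for k = 4..6. That's 6 - 4 + 1 = 3 values.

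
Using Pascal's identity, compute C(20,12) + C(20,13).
203,490

C(20,12) + C(20,13) = C(21,13) = 203,490.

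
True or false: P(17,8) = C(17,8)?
P(17,8) = 980,179,200 and C(17,8) = 24,310; P(n,r) = r! × C(n,r) so P > C whenever r ≥ 2.

Answer: False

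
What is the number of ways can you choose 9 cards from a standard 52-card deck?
3,679,075,400

Explanation: C(52,9) = 3,679,075,400.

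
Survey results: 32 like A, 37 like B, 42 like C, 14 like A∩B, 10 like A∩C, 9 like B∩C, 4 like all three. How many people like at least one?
82

|A∪B∪C| = 32+37+42-14-10-9+4 = 82.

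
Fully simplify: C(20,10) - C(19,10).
92,378

Solution: C(20,10) - C(19,10) = C(19,9) = 92,378.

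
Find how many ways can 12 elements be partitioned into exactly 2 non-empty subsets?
This equals S(12,2), the Stirling number of the 2nd kind.
Using the Stirling recurrence: S(n,k) = k·S(n-1,k) + S(n-1,k-1)
S(12,2) = 2·S(11,2) + S(11,1)
         = 2·1023 + 1
         = 2046 + 1
         = 2,047
Final answer: 2,047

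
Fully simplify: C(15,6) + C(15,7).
11,440

Solution: By Pascal's identity: C(16,7) = 11,440.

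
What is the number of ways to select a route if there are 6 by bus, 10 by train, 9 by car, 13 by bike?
By the addition principle: 6 + 10 + 9 + 13 = 38.
Final answer: 38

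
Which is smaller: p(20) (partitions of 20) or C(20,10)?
p(20)

Solution: Pentagonal recurrence p(n) = p(n−1) + p(n−2) − p(n−5) − p(n−7) + …: p(20) = p(19) + p(18) − p(15) − p(13) + p(8) + p(5) = 490 + 385 − 176 − 101 + 22 + 7 = 627; C(20,10) = 184,756.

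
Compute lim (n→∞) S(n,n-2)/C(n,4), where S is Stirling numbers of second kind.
3

Explanation: The leading term of S(n,n-2) as a polynomial in n is (3)!!·C(n,4), so the ratio → (3)!! = 3.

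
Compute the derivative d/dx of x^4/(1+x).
(4x^3(1+x) - x^4)/(1+x)²

Reasoning: Quotient rule: [4x^{3}(1+x) - x^4]/(1+x)².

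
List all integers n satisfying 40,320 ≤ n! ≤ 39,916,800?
n! is strictly increasing; 8! = 40,320 and 11! = 39,916,800, so valid n = 8, 9, 10, 11.
Final answer: 8, 9, 10, 11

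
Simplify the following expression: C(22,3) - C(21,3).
C(22,3) - C(21,3) = C(21,2) = 210.

Answer: 210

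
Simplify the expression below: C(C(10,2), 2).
990

Reasoning: C(10,2) = 45, then C(45, 2) = 990.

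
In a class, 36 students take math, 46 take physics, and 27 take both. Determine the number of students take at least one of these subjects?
55

Explanation: |A∪B| = |A|+|B|-|A∩B| = 36+46-27 = 55.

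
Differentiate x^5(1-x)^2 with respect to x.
Product rule: 5x^{4}(1-x)^{2} + x^5·(-2)(1-x)^{1}.
Final answer: 5x^4(1-x)^2 - 2x^5(1-x)^1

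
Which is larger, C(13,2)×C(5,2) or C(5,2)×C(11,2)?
C(13,2)×C(5,2)

Solution: C(13,2)×C(5,2)=780, C(5,2)×C(11,2)=550.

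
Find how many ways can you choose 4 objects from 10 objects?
210

Explanation: C(10,4) = 10! / (4! × (10-4)!)
         = 10! / (4! × 6!)
         = 210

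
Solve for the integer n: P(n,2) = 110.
11

Reasoning: P(n,2) = n(n−1) is increasing in n; n(n−1) ≈ (n−0.5)^2 = 110 gives n ≈ 11.0. Check: P(9,2) = 72, P(10,2) = 90, P(11,2) = 110 ✓. So n = 11.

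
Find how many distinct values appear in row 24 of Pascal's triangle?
13
Row 24 has entries C(24,0)..C(24,24); by symmetry C(24,k)=C(24,24-k), giving 13 distinct values.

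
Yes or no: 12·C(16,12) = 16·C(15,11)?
Absorption identity k·C(n,k) = n·C(n-1,k-1). LHS = 12·1820 = 21,840; RHS = 16·1365 = 21,840.
Final answer: Yes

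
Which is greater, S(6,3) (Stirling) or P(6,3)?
P(6,3)
S(6,3) = 3·S(5,3) + S(5,2) = 3·25 + 15 = 90; P(6,3) = 120.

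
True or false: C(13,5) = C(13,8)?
True

C(13,5) = C(13,13-5) by the symmetry property; both equal 1,287.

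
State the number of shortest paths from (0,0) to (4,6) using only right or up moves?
210

Reasoning: Choose 4 rights from 10 moves: C(10,4) = 210.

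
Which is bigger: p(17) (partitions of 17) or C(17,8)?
Pentagonal recurrence p(n) = p(n−1) + p(n−2) − p(n−5) − p(n−7) + …: p(17) = p(16) + p(15) − p(12) − p(10) + p(5) + p(2) = 231 + 176 − 77 − 42 + 7 + 2 = 297; C(17,8) = 24,310.

Answer: C(17,8)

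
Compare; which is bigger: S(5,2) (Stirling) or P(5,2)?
S(5,2) = 2·S(4,2) + S(4,1) = 2·7 + 1 = 15; P(5,2) = 20.
Final answer: P(5,2)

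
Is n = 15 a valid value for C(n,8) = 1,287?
No

Solution: C(15,8) = 15·14·13·12·11·10·9·8/8! = 259,459,200/40,320 = 6,435, which does not equal 1,287.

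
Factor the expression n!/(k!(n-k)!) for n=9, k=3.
C(9,3) = 84

Reasoning: This is the binomial coefficient C(9,3) = 84.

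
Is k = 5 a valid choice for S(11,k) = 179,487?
No

Explanation: S(11,5) = 5·S(10,5) + S(10,4) = 5·42,525 + 34,105 = 246,730, which does not equal 179,487.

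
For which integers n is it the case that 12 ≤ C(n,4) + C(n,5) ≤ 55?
C(5,4)+C(5,5)=6; C(6,4)+C(6,5)=21; C(7,4)+C(7,5)=56. So valid n = 6.
Final answer: 6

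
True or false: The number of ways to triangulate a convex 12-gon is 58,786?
False

Reasoning: Triangulations of a convex 12-gon are counted by the Catalan number C_10: C_10 = C(20,10)/(10+1) = 184,756/11 = 16,796.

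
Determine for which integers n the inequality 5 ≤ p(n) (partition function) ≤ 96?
Tabulating p(n) via p(n) = p(n−1) + p(n−2) − p(n−5) − p(n−7) + …: p(3)=3; p(4)=5; p(5)=7; p(6)=11; p(7)=15; p(8)=22; p(9)=30; p(10)=42; p(11)=56; p(12)=77; p(13)=101. So valid n = 4, 5, 6, 7, 8, 9, 10, 11, 12.
Final answer: 4, 5, 6, 7, 8, 9, 10, 11, 12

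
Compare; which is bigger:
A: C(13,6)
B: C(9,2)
A=C(13,6)=1,716, B=C(9,2)=36.

Answer: A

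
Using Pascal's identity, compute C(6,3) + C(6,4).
35

C(6,3) + C(6,4) = C(7,4) = 35.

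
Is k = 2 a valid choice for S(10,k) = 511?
Yes
S(10,2) = 2·S(9,2) + S(9,1) = 2·255 + 1 = 511, which equals 511.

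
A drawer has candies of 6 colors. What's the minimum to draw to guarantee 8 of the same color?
43

Solution: Worst case: 7 of each = 42. One more: 43.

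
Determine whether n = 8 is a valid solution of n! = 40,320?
Yes

Solution: 8! = 8·7! = 8·5,040 = 40,320, which equals 40,320.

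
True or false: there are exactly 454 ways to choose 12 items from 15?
False

Solution: C(15,12) = 455 ≠ 454.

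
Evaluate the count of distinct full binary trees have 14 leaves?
Using the Catalan number formula: C_n = C(2n, n) / (n+1)
C_13 = C(26, 13) / (13+1)
     = 10400600 / 14
     = 742,900
Final answer: 742,900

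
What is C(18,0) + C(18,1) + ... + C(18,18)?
Sum of binomial coefficients = 2^18 = 262,144.
Final answer: 262,144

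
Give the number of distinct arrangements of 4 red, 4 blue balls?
Multinomial: 8!/(4! × 4!) = 70.

Answer: 70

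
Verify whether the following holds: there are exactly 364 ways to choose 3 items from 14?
True

Solution: C(14,3) = 364.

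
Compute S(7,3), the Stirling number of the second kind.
Using the Stirling recurrence: S(n,k) = k·S(n-1,k) + S(n-1,k-1)
S(7,3) = 3·S(6,3) + S(6,2)
         = 3·90 + 31
         = 270 + 31
         = 301

Answer: 301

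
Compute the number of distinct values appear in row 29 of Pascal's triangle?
15
Row 29 has entries C(29,0)..C(29,29); by symmetry C(29,k)=C(29,29-k), giving 15 distinct values.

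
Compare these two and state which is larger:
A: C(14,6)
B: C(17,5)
B

Working:
A=C(14,6)=3,003, B=C(17,5)=6,188.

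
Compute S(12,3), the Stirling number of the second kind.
86,526
Using the Stirling recurrence: S(n,k) = k·S(n-1,k) + S(n-1,k-1)
S(12,3) = 3·S(11,3) + S(11,2)
         = 3·28501 + 1023
         = 85503 + 1023
         = 86,526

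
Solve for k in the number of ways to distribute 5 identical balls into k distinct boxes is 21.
3

Reasoning: Stars and bars: the count is C(5+k−1, k−1), increasing in k. k=2: C(6,1) = 6, k=3: C(7,2) = 21 ✓. So k = 3.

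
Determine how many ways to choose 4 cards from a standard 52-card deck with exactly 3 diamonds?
11,154

Explanation: 13 diamonds and 39 non-diamonds: C(13,3) × C(39,1) = 286 × 39 = 11,154.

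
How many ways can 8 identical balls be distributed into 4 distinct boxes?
C(8+4-1, 4-1) = C(11, 3) = 165.
Final answer: 165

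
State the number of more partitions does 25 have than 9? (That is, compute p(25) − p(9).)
1,928

Pentagonal recurrence p(n) = p(n−1) + p(n−2) − p(n−5) − p(n−7) + …: p(25) = p(24) + p(23) − p(20) − p(18) + p(13) + p(10) − p(3) = 1,575 + 1,255 − 627 − 385 + 101 + 42 − 3 = 1,958.
p(9) = p(8) + p(7) − p(4) − p(2) = 22 + 15 − 5 − 2 = 30.
Difference = 1,958 − 30 = 1,928.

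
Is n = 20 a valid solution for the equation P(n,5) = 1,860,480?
Yes

Explanation: P(20,5) = 20·19·18·17·16 = 1,860,480, which equals 1,860,480.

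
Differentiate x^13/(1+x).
Quotient rule: [13x^{12}(1+x) - x^13]/(1+x)².

Answer: (13x^12(1+x) - x^13)/(1+x)²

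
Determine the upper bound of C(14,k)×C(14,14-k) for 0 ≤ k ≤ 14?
11,778,624

Solution: C(14,k)·C(14,14-k) = C(14,k)², maximised at the centre k = 7: C(14,7)² = 11,778,624.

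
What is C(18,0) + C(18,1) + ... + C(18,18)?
262,144

Explanation: Sum of binomial coefficients = 2^18 = 262,144.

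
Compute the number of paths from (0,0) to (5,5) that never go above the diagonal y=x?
42

Explanation: Counted by the Catalan number C_5: C_5 = C(10,5)/(5+1) = 252/6 = 42.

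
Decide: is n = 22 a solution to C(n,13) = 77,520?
No
C(22,13) = 22·21·20·19·18·17·16·15·14·13·12·11·10/13! = 3,097,444,686,336,000/6,227,020,800 = 497,420, which does not equal 77,520.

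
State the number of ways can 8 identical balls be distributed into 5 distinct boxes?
495

C(8+5-1, 5-1) = C(12, 4) = 495.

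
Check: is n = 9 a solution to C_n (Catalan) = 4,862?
C_9 = C(18,9)/(9+1) = 48,620/10 = 4,862, which equals 4,862.
Final answer: Yes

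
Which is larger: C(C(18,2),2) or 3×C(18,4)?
C(C(18,2),2)=11,628, 3×C(18,4)=9,180.

Answer: C(C(18,2),2)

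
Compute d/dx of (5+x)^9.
9(5+x)^8

Explanation: Using the power rule: d/dx (5+x)^9 = 9(5+x)^{8}.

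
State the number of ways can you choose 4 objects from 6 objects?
15

C(6,4) = 6! / (4! × (6-4)!)
         = 6! / (4! × 2!)
         = 15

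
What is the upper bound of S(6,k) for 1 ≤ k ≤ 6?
Row S(6,k) for k = 1..6 (via S(n,k) = k·S(n−1,k) + S(n−1,k−1)): 1, 31, 90, 65, 15, 1. The row is unimodal; maximum at k = 3: 90.

Answer: 90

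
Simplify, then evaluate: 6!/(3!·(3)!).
20

Solution: This is C(6,3) = 20.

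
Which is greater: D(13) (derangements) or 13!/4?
D(13)

Explanation: D(13) = (13-1)·[D(12) + D(11)] = 12·[176,214,841 + 14,684,570] = 2,290,792,932; 13!/4 = 6,227,020,800/4 = 1,556,755,200.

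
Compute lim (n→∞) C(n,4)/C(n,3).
C(n,4)/C(n,3) = (n-3)/4 → ∞ as n → ∞.

Answer: ∞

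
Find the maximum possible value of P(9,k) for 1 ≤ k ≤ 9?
362,880

P(9,k) increases in k, so maximum at k = 9: 9! = 362,880.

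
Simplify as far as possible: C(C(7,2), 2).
210
C(7,2) = 21, then C(21, 2) = 210.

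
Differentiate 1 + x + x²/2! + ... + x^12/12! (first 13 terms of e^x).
1 + x + x²/2! + ... + x^11/11!

Explanation: Differentiating term by term gives the first 12 terms of e^x.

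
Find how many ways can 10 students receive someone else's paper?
Using D(n) = (n-1)[D(n-1) + D(n-2)]:
D(10) = (10-1) × [D(9) + D(8)]
      = 9 × [133496 + 14833]
      = 9 × 148329
      = 1,334,961

Answer: 1,334,961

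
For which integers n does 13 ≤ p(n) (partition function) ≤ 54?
7, 8, 9, 10

Working:
Tabulating p(n) via p(n) = p(n−1) + p(n−2) − p(n−5) − p(n−7) + …: p(6)=11; p(7)=15; p(8)=22; p(9)=30; p(10)=42; p(11)=56. So valid n = 7, 8, 9, 10.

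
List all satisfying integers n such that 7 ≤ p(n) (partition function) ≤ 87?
5, 6, 7, 8, 9, 10, 11, 12
Tabulating p(n) via p(n) = p(n−1) + p(n−2) − p(n−5) − p(n−7) + …: p(4)=5; p(5)=7; p(6)=11; p(7)=15; p(8)=22; p(9)=30; p(10)=42; p(11)=56; p(12)=77; p(13)=101. So valid n = 5, 6, 7, 8, 9, 10, 11, 12.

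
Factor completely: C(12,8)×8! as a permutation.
C(12,8)×8! = [12!/(8!(4)!)]×8! = 12!/(4)! = P(12,8) = 19,958,400.
Final answer: P(12,8)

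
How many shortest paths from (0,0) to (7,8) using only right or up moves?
6,435

Reasoning: Choose 7 rights from 15 moves: C(15,7) = 6,435.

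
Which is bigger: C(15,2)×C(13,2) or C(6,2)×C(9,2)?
C(15,2)×C(13,2)

Explanation: C(15,2)×C(13,2)=8,190, C(6,2)×C(9,2)=540.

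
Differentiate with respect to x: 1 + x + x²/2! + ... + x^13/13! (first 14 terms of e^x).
Differentiating term by term gives the first 13 terms of e^x.
Final answer: 1 + x + x²/2! + ... + x^12/12!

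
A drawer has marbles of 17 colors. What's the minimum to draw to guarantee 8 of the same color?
120

Explanation: Worst case: 7 of each = 119. One more: 120.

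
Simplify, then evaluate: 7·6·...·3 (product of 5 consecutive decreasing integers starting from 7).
This is P(7,5) = 7!/(2)! = 2,520.
Final answer: 2,520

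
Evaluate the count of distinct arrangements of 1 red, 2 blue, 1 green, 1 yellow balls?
Multinomial: 5!/(1! × 2! × 1! × 1!) = 60.
Final answer: 60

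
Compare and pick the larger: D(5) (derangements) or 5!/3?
D(5) = (5-1)·[D(4) + D(3)] = 4·[9 + 2] = 44; 5!/3 = 120/3 = 40.

Answer: D(5)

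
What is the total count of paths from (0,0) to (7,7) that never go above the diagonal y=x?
429

Reasoning: Counted by the Catalan number C_7: C_7 = C(14,7)/(7+1) = 3,432/8 = 429.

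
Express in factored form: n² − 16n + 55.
(n − 5)(n − 11)
Seek roots whose sum is 16 and product is 55: (5, 11). So n² − 16n + 55 = (n − 5)(n − 11).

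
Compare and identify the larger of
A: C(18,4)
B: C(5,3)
A

Solution: A=C(18,4)=3,060, B=C(5,3)=10.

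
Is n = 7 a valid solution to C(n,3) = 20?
C(7,3) = 7·6·5/3! = 210/6 = 35, which does not equal 20.

Answer: No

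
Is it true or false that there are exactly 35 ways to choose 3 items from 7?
C(7,3) = 35.

Answer: True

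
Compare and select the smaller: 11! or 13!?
11!
11!=39,916,800, 13!=6,227,020,800. 13! > 11!.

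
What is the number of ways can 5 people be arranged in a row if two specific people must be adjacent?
Treat pair as unit: (5-1)! arrangements × 2 internal orders = 48.

Answer: 48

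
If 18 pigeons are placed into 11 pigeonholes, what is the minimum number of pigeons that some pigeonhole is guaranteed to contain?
2

Pigeonhole: ⌈18/11⌉ = 2.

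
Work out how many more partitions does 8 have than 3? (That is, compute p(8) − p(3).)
19

Working:
Pentagonal recurrence p(n) = p(n−1) + p(n−2) − p(n−5) − p(n−7) + …: p(8) = p(7) + p(6) − p(3) − p(1) = 15 + 11 − 3 − 1 = 22.
p(3) = p(2) + p(1) = 2 + 1 = 3.
Difference = 22 − 3 = 19.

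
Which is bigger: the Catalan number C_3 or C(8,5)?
C(8,5)

C_3 = C(6,3)/(3+1) = 20/4 = 5; C(8,5) = 56.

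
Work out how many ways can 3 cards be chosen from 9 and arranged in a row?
P(9,3) = 9!/(9-3)! = 504.
Final answer: 504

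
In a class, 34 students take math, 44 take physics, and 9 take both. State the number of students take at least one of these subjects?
|A∪B| = |A|+|B|-|A∩B| = 34+44-9 = 69.
Final answer: 69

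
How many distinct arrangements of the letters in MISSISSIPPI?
34,650

Solution: Word has 11 letters (M=1, I=4, S=4, P=2). Arrangements: 11!/Π(k!) = 34,650.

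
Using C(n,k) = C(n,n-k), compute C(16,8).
12,870

Explanation: C(16,8) = C(16,8) = 12,870.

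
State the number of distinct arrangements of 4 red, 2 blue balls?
15

Solution: Multinomial: 6!/(4! × 2!) = 15.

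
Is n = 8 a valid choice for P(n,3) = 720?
No

P(8,3) = 8·7·6 = 336, which does not equal 720.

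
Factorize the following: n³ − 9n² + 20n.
n(n − 4)(n − 5)

Reasoning: n³ − 9n² + 20n = n(n² − 9n + 20) = n(n − 4)(n − 5).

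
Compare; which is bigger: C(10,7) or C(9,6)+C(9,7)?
By Pascal's identity: C(10,7) = C(9,6)+C(9,7) = 120. Equal.

Answer: Equal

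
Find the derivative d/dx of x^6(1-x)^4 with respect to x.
6x^5(1-x)^4 - 4x^6(1-x)^3

Solution: Product rule: 6x^{5}(1-x)^{4} + x^6·(-4)(1-x)^{3}.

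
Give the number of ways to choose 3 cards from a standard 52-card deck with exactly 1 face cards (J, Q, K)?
9,360

Explanation: 12 face cards and 40 non-face cards: C(12,1) × C(40,2) = 12 × 780 = 9,360.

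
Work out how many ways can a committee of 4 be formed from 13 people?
715

Explanation: C(13,4) = 13! / (4! × (13-4)!)
         = 13! / (4! × 9!)
         = 715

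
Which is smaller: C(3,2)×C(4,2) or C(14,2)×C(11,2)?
C(3,2)×C(4,2)

Solution: C(3,2)×C(4,2)=18, C(14,2)×C(11,2)=5,005.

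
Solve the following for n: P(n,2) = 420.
21

Reasoning: P(n,2) = n(n−1) is increasing in n; n(n−1) ≈ (n−0.5)^2 = 420 gives n ≈ 21.0. Check: P(19,2) = 342, P(20,2) = 380, P(21,2) = 420 ✓. So n = 21.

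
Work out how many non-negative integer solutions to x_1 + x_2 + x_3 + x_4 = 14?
680

Reasoning: C(14+4-1, 4-1) = 680.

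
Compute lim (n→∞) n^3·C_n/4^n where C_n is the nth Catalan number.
∞
C_n ~ 4^n/(n^(3/2)√π), so n^3·C_n/4^n ~ n^(3 − 3/2)/√π → ∞.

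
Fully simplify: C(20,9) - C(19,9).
75,582

Explanation: C(20,9) - C(19,9) = C(19,8) = 75,582.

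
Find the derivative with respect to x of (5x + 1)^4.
20(5x + 1)^3

Reasoning: Chain rule: 4(5x+1)^{3} × 5 = 20(5x+1)^{3}.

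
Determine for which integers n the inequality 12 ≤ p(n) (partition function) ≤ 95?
7, 8, 9, 10, 11, 12

Reasoning: Tabulating p(n) via p(n) = p(n−1) + p(n−2) − p(n−5) − p(n−7) + …: p(6)=11; p(7)=15; p(8)=22; p(9)=30; p(10)=42; p(11)=56; p(12)=77; p(13)=101. So valid n = 7, 8, 9, 10, 11, 12.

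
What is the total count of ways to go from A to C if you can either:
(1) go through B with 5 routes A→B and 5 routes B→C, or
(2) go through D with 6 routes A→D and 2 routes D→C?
Route via B: 5×5=25. Route via D: 6×2=12. Total: 37.

Answer: 37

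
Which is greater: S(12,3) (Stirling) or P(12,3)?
S(12,3)

S(12,3) = 3·S(11,3) + S(11,2) = 3·28,501 + 1,023 = 86,526; P(12,3) = 1,320.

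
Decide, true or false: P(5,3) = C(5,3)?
False

Reasoning: P(5,3) = 60 but C(5,3) = 10; they differ by a factor of 3! = 6, so the statement does not hold.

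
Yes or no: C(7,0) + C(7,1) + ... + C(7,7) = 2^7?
Yes
Binomial theorem with x = y = 1: Σ C(7,i) = (1+1)^7 = 2^7 = 128. The statement holds.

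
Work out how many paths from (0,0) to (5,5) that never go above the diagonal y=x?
42

Reasoning: Counted by the Catalan number C_5: C_5 = C(10,5)/(5+1) = 252/6 = 42.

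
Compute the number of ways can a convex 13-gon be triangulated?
58,786
Using the Catalan number formula: C_n = C(2n, n) / (n+1)
C_11 = C(22, 11) / (11+1)
     = 705432 / 12
     = 58,786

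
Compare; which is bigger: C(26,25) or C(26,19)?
C(26,19)
C(26,25)=26, C(26,19)=657,800.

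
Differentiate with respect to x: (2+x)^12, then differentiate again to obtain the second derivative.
132(2+x)^10

Reasoning: First derivative: 12(2+x)^{11}. Second derivative: 12·11·(2+x)^{10} = 132(2+x)^{10}.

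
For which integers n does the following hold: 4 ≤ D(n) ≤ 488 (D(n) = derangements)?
4, 5, 6

Using D(n) = (n−1)[D(n−1) + D(n−2)] with D(1)=0, D(2)=1: D(3)=2; D(4)=9; D(5)=44; D(6)=265; D(7)=1,854. So valid n = 4, 5, 6.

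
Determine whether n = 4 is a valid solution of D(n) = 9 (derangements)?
Yes

Working:
D(4) = (4-1)·[D(3) + D(2)] = 3·[2 + 1] = 9, which equals 9.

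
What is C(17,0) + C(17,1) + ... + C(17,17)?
Sum of binomial coefficients = 2^17 = 131,072.
Final answer: 131,072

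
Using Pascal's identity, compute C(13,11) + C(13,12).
91
C(13,11) + C(13,12) = C(14,12) = 91.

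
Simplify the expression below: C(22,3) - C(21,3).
210

Solution: C(22,3) - C(21,3) = C(21,2) = 210.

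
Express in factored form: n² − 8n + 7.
Seek roots whose sum is 8 and product is 7: (1, 7). So n² − 8n + 7 = (n − 1)(n − 7).
Final answer: (n − 1)(n − 7)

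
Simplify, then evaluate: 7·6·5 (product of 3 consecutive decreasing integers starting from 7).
210

Solution: This is P(7,3) = 7!/(4)! = 210.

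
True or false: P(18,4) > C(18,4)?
True

Solution: P(18,4) = 73,440 and C(18,4) = 3,060; P(n,r) = r! × C(n,r) so P > C whenever r ≥ 2.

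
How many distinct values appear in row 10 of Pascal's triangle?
6

Working:
Row 10 has entries C(10,0)..C(10,10); by symmetry C(10,k)=C(10,10-k), giving 6 distinct values.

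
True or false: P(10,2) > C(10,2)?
P(10,2) = 90 and C(10,2) = 45; P(n,r) = r! × C(n,r) so P > C whenever r ≥ 2.

Answer: True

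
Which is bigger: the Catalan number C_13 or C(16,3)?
C_13

Reasoning: C_13 = C(26,13)/(13+1) = 10,400,600/14 = 742,900; C(16,3) = 560.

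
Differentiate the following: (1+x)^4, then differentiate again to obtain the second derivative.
12(1+x)^2

Reasoning: First derivative: 4(1+x)^{3}. Second derivative: 4·3·(1+x)^{2} = 12(1+x)^{2}.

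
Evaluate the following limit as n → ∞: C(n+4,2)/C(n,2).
1

Reasoning: Both numerator and denominator grow as n^2/2! for large n, so the ratio → 1.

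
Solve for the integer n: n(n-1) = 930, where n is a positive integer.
31

Solution: n² − n − 930 = 0, so n = (1 ± √(1 + 4·930))/2 = (1 ± √3,721)/2 = (1 ± 61)/2, i.e. n = 31 or n = -30. Taking the positive root, n = 31 (check: 31×30 = 930).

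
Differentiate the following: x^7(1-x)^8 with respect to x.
7x^6(1-x)^8 - 8x^7(1-x)^7

Explanation: Product rule: 7x^{6}(1-x)^{8} + x^7·(-8)(1-x)^{7}.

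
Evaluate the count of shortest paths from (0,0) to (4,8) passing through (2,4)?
225

Reasoning: To (2,4): C(6,2)=15. From there: C(6,2)=15. Total: 225.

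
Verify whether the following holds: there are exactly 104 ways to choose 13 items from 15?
False

C(15,13) = 105 ≠ 104.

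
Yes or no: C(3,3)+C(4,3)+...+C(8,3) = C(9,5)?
Yes

Solution: Hockey stick identity gives Σ = C(9,4) = 126; RHS C(9,5) = 126.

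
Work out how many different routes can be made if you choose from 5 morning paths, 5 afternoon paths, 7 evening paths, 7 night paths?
By the multiplication principle: 5 × 5 × 7 × 7 = 1,225.
Final answer: 1,225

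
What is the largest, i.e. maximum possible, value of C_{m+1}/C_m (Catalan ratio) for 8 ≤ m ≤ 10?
7/2

C_{m+1}/C_m = 2(2m+1)/(m+2), which increases with m. Maximum at m = 10: 2·21/12 = 7/2.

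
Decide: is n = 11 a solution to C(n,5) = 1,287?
C(11,5) = 11·10·9·8·7/5! = 55,440/120 = 462, which does not equal 1,287.
Final answer: No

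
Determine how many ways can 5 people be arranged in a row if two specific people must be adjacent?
48

Solution: Treat pair as unit: (5-1)! arrangements × 2 internal orders = 48.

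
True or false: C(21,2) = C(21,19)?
True
C(21,2) = C(21,21-2) by the symmetry property; both equal 210.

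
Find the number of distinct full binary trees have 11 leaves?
16,796

Using the Catalan number formula: C_n = C(2n, n) / (n+1)
C_10 = C(20, 10) / (10+1)
     = 184756 / 11
     = 16,796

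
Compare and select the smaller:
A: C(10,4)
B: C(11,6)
A

Reasoning: A=C(10,4)=210, B=C(11,6)=462.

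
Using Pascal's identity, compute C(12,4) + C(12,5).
1,287

Reasoning: C(12,4) + C(12,5) = C(13,5) = 1,287.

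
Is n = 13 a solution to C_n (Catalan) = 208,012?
No

Reasoning: C_13 = C(26,13)/(13+1) = 10,400,600/14 = 742,900, which does not equal 208,012.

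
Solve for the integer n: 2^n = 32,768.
15

Reasoning: 32,768 = 1,024 × 32 = 2^10 × 2^5 = 2^15, so n = 15.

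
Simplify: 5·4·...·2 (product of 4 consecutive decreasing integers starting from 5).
120

Reasoning: This is P(5,4) = 5!/(1)! = 120.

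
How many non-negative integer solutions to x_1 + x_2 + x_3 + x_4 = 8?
165

Working:
C(8+4-1, 4-1) = 165.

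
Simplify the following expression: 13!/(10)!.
1,716

Solution: This equals 13×12×11 = 1,716.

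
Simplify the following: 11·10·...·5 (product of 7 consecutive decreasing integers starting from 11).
1,663,200

Explanation: This is P(11,7) = 11!/(4)! = 1,663,200.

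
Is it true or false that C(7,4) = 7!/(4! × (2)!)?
False

Working:
The correct denominator is 4!×3!, giving C(7,4) = 35; the stated RHS is 7!/(4!×2!) = 105 ≠ 35, so the statement does not hold.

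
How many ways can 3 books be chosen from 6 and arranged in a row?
120

Explanation: P(6,3) = 6!/(6-3)! = 120.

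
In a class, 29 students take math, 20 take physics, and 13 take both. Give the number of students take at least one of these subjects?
36

Solution: |A∪B| = |A|+|B|-|A∩B| = 29+20-13 = 36.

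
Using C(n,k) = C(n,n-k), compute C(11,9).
C(11,9) = C(11,2) = 55.

Answer: 55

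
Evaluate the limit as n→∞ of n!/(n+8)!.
0

Reasoning: n!/(n+8)! = 1/[(n+1)(n+2)···(n+8)] → 0 as n → ∞.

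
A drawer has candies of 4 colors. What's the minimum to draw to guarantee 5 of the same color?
17

Explanation: Worst case: 4 of each = 16. One more: 17.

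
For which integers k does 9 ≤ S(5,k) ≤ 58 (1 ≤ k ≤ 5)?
S(5,1)=1; S(5,2)=15; S(5,3)=25; S(5,4)=10; S(5,5)=1. So valid k = 2, 3, 4.
Final answer: 2, 3, 4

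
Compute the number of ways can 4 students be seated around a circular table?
6

Circular arrangements: (4-1)! = 6.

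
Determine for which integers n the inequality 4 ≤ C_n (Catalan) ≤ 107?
3, 4, 5

C_2=2; C_3=5; C_4=14; C_5=42; C_6=132. So valid n = 3, 4, 5.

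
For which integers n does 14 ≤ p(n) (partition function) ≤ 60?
Tabulating p(n) via p(n) = p(n−1) + p(n−2) − p(n−5) − p(n−7) + …: p(6)=11; p(7)=15; p(8)=22; p(9)=30; p(10)=42; p(11)=56; p(12)=77. So valid n = 7, 8, 9, 10, 11.

Answer: 7, 8, 9, 10, 11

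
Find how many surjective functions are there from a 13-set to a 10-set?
142,702,560,000

Reasoning: Onto functions = 10! × S(13,10)
First compute S(13,10) via recurrence:
Using the Stirling recurrence: S(n,k) = k·S(n-1,k) + S(n-1,k-1)
S(13,10) = 10·S(12,10) + S(12,9)
         = 10·1705 + 22275
         = 17050 + 22275
         = 39,325
Then: 3628800 × 39325 = 142,702,560,000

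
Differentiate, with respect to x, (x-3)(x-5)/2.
d/dx[(x-3)(x-5)] = (x-5) + (x-3) = 2x - 8. Dividing by 2 gives (2x - 8)/2.

Answer: (2x - 8)/2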